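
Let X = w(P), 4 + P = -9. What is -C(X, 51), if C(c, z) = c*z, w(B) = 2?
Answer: -102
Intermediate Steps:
P = -13 (P = -4 - 9 = -13)
X = 2
-C(X, 51) = -2*51 = -1*102 = -102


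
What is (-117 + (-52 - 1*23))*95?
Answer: -18240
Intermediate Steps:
(-117 + (-52 - 1*23))*95 = (-117 + (-52 - 23))*95 = (-117 - 75)*95 = -192*95 = -18240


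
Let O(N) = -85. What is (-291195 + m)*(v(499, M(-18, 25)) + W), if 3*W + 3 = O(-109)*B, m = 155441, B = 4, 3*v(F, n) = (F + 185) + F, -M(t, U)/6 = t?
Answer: -38011120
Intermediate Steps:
M(t, U) = -6*t
v(F, n) = 185/3 + 2*F/3 (v(F, n) = ((F + 185) + F)/3 = ((185 + F) + F)/3 = (185 + 2*F)/3 = 185/3 + 2*F/3)
W = -343/3 (W = -1 + (-85*4)/3 = -1 + (⅓)*(-340) = -1 - 340/3 = -343/3 ≈ -114.33)
(-291195 + m)*(v(499, M(-18, 25)) + W) = (-291195 + 155441)*((185/3 + (⅔)*499) - 343/3) = -135754*((185/3 + 998/3) - 343/3) = -135754*(1183/3 - 343/3) = -135754*280 = -38011120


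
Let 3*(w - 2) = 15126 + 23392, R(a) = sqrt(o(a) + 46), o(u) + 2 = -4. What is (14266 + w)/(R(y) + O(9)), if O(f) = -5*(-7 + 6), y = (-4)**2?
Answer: -81322/9 + 162644*sqrt(10)/45 ≈ 2393.7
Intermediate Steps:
y = 16
O(f) = 5 (O(f) = -5*(-1) = 5)
o(u) = -6 (o(u) = -2 - 4 = -6)
R(a) = 2*sqrt(10) (R(a) = sqrt(-6 + 46) = sqrt(40) = 2*sqrt(10))
w = 38524/3 (w = 2 + (15126 + 23392)/3 = 2 + (1/3)*38518 = 2 + 38518/3 = 38524/3 ≈ 12841.)
(14266 + w)/(R(y) + O(9)) = (14266 + 38524/3)/(2*sqrt(10) + 5) = 81322/(3*(5 + 2*sqrt(10)))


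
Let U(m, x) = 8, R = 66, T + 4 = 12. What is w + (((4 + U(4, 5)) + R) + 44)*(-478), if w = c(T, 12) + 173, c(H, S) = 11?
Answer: -58132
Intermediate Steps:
T = 8 (T = -4 + 12 = 8)
w = 184 (w = 11 + 173 = 184)
w + (((4 + U(4, 5)) + R) + 44)*(-478) = 184 + (((4 + 8) + 66) + 44)*(-478) = 184 + ((12 + 66) + 44)*(-478) = 184 + (78 + 44)*(-478) = 184 + 122*(-478) = 184 - 58316 = -58132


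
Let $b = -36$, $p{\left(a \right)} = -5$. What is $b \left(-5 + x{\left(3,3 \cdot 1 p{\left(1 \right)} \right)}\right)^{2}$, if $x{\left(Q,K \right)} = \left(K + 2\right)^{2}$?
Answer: $-968256$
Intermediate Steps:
$x{\left(Q,K \right)} = \left(2 + K\right)^{2}$
$b \left(-5 + x{\left(3,3 \cdot 1 p{\left(1 \right)} \right)}\right)^{2} = - 36 \left(-5 + \left(2 + 3 \cdot 1 \left(-5\right)\right)^{2}\right)^{2} = - 36 \left(-5 + \left(2 + 3 \left(-5\right)\right)^{2}\right)^{2} = - 36 \left(-5 + \left(2 - 15\right)^{2}\right)^{2} = - 36 \left(-5 + \left(-13\right)^{2}\right)^{2} = - 36 \left(-5 + 169\right)^{2} = - 36 \cdot 164^{2} = \left(-36\right) 26896 = -968256$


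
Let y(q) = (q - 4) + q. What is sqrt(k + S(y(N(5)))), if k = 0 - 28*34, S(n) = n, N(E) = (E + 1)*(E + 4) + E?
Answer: I*sqrt(838) ≈ 28.948*I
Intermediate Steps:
N(E) = E + (1 + E)*(4 + E) (N(E) = (1 + E)*(4 + E) + E = E + (1 + E)*(4 + E))
y(q) = -4 + 2*q (y(q) = (-4 + q) + q = -4 + 2*q)
k = -952 (k = 0 - 952 = -952)
sqrt(k + S(y(N(5)))) = sqrt(-952 + (-4 + 2*(4 + 5**2 + 6*5))) = sqrt(-952 + (-4 + 2*(4 + 25 + 30))) = sqrt(-952 + (-4 + 2*59)) = sqrt(-952 + (-4 + 118)) = sqrt(-952 + 114) = sqrt(-838) = I*sqrt(838)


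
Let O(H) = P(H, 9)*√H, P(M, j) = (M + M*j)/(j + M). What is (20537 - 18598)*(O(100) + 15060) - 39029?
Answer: 3198081899/109 ≈ 2.9340e+7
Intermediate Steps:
P(M, j) = (M + M*j)/(M + j)
O(H) = 10*H^(3/2)/(9 + H) (O(H) = (H*(1 + 9)/(H + 9))*√H = (H*10/(9 + H))*√H = (10*H/(9 + H))*√H = 10*H^(3/2)/(9 + H))
(20537 - 18598)*(O(100) + 15060) - 39029 = (20537 - 18598)*(10*100^(3/2)/(9 + 100) + 15060) - 39029 = 1939*(10*1000/109 + 15060) - 39029 = 1939*(10*1000*(1/109) + 15060) - 39029 = 1939*(10000/109 + 15060) - 39029 = 1939*(1651540/109) - 39029 = 3202336060/109 - 39029 = 3198081899/109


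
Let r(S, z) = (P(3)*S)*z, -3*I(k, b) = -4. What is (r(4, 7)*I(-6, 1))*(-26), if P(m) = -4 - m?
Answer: 20384/3 ≈ 6794.7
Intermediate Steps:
I(k, b) = 4/3 (I(k, b) = -⅓*(-4) = 4/3)
r(S, z) = -7*S*z (r(S, z) = ((-4 - 1*3)*S)*z = ((-4 - 3)*S)*z = (-7*S)*z = -7*S*z)
(r(4, 7)*I(-6, 1))*(-26) = (-7*4*7*(4/3))*(-26) = -196*4/3*(-26) = -784/3*(-26) = 20384/3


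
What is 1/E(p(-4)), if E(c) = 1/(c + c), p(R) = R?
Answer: -8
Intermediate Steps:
E(c) = 1/(2*c)
1/E(p(-4)) = 1/((1/2)/(-4)) = 1/((1/2)*(-1/4)) = 1/(-1/8) = -8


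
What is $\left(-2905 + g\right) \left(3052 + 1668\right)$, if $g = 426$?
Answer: $-11700880$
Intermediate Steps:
$\left(-2905 + g\right) \left(3052 + 1668\right) = \left(-2905 + 426\right) \left(3052 + 1668\right) = \left(-2479\right) 4720 = -11700880$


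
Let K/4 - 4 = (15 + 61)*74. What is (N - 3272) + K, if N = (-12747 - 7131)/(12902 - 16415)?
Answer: 22536666/1171 ≈ 19246.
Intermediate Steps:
K = 22512 (K = 16 + 4*((15 + 61)*74) = 16 + 4*(76*74) = 16 + 4*5624 = 16 + 22496 = 22512)
N = 6626/1171 (N = -19878/(-3513) = -19878*(-1/3513) = 6626/1171 ≈ 5.6584)
(N - 3272) + K = (6626/1171 - 3272) + 22512 = -3824886/1171 + 22512 = 22536666/1171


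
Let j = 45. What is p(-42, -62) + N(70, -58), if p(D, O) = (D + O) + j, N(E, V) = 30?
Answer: -29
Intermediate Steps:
p(D, O) = 45 + D + O (p(D, O) = (D + O) + 45 = 45 + D + O)
p(-42, -62) + N(70, -58) = (45 - 42 - 62) + 30 = -59 + 30 = -29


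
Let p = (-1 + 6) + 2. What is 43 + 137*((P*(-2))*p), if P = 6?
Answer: -11465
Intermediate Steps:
p = 7 (p = 5 + 2 = 7)
43 + 137*((P*(-2))*p) = 43 + 137*((6*(-2))*7) = 43 + 137*(-12*7) = 43 + 137*(-84) = 43 - 11508 = -11465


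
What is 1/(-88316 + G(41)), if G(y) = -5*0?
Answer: -1/88316 ≈ -1.1323e-5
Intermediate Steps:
G(y) = 0
1/(-88316 + G(41)) = 1/(-88316 + 0) = 1/(-88316) = -1/88316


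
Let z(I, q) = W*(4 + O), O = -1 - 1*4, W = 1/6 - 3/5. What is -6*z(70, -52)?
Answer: -13/5 ≈ -2.6000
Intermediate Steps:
W = -13/30 (W = 1*(⅙) - 3*⅕ = ⅙ - ⅗ = -13/30 ≈ -0.43333)
O = -5 (O = -1 - 4 = -5)
z(I, q) = 13/30 (z(I, q) = -13*(4 - 5)/30 = -13/30*(-1) = 13/30)
-6*z(70, -52) = -6*13/30 = -13/5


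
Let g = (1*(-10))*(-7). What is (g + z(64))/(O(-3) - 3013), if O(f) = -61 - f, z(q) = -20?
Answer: -50/3071 ≈ -0.016281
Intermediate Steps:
g = 70 (g = -10*(-7) = 70)
(g + z(64))/(O(-3) - 3013) = (70 - 20)/((-61 - 1*(-3)) - 3013) = 50/((-61 + 3) - 3013) = 50/(-58 - 3013) = 50/(-3071) = 50*(-1/3071) = -50/3071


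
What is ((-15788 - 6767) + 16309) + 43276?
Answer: 37030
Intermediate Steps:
((-15788 - 6767) + 16309) + 43276 = (-22555 + 16309) + 43276 = -6246 + 43276 = 37030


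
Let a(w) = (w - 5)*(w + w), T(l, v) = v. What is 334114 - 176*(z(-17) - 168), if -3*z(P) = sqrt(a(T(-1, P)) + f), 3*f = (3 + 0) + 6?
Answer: 363682 + 176*sqrt(751)/3 ≈ 3.6529e+5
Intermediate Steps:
f = 3 (f = ((3 + 0) + 6)/3 = (3 + 6)/3 = (1/3)*9 = 3)
a(w) = 2*w*(-5 + w) (a(w) = (-5 + w)*(2*w) = 2*w*(-5 + w))
z(P) = -sqrt(3 + 2*P*(-5 + P))/3 (z(P) = -sqrt(2*P*(-5 + P) + 3)/3 = -sqrt(3 + 2*P*(-5 + P))/3)
334114 - 176*(z(-17) - 168) = 334114 - 176*(-sqrt(3 + 2*(-17)*(-5 - 17))/3 - 168) = 334114 - 176*(-sqrt(3 + 2*(-17)*(-22))/3 - 168) = 334114 - 176*(-sqrt(3 + 748)/3 - 168) = 334114 - 176*(-sqrt(751)/3 - 168) = 334114 - 176*(-168 - sqrt(751)/3) = 334114 - (-29568 - 176*sqrt(751)/3) = 334114 + (29568 + 176*sqrt(751)/3) = 363682 + 176*sqrt(751)/3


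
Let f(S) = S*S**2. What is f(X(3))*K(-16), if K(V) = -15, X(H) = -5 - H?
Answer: 7680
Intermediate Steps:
f(S) = S**3
f(X(3))*K(-16) = (-5 - 1*3)**3*(-15) = (-5 - 3)**3*(-15) = (-8)**3*(-15) = -512*(-15) = 7680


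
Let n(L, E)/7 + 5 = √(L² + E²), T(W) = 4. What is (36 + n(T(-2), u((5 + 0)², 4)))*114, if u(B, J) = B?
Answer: 114 + 798*√641 ≈ 20318.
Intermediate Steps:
n(L, E) = -35 + 7*√(E² + L²) (n(L, E) = -35 + 7*√(L² + E²) = -35 + 7*√(E² + L²))
(36 + n(T(-2), u((5 + 0)², 4)))*114 = (36 + (-35 + 7*√(((5 + 0)²)² + 4²)))*114 = (36 + (-35 + 7*√((5²)² + 16)))*114 = (36 + (-35 + 7*√(25² + 16)))*114 = (36 + (-35 + 7*√(625 + 16)))*114 = (36 + (-35 + 7*√641))*114 = (1 + 7*√641)*114 = 114 + 798*√641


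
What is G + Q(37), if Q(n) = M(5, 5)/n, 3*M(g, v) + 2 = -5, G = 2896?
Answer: 321449/111 ≈ 2895.9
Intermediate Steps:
M(g, v) = -7/3 (M(g, v) = -⅔ + (⅓)*(-5) = -⅔ - 5/3 = -7/3)
Q(n) = -7/(3*n)
G + Q(37) = 2896 - 7/3/37 = 2896 - 7/3*1/37 = 2896 - 7/111 = 321449/111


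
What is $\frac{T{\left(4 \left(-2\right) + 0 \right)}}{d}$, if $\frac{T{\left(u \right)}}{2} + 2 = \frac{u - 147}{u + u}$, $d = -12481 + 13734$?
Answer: $\frac{123}{10024} \approx 0.012271$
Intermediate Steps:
$d = 1253$
$T{\left(u \right)} = -4 + \frac{-147 + u}{u}$ ($T{\left(u \right)} = -4 + 2 \frac{u - 147}{u + u} = -4 + 2 \frac{u - 147}{2 u} = -4 + 2 \left(u - 147\right) \frac{1}{2 u} = -4 + 2 \left(-147 + u\right) \frac{1}{2 u} = -4 + 2 \frac{-147 + u}{2 u} = -4 + \frac{-147 + u}{u}$)
$\frac{T{\left(4 \left(-2\right) + 0 \right)}}{d} = \frac{-3 - \frac{147}{4 \left(-2\right) + 0}}{1253} = \left(-3 - \frac{147}{-8 + 0}\right) \frac{1}{1253} = \left(-3 - \frac{147}{-8}\right) \frac{1}{1253} = \left(-3 - - \frac{147}{8}\right) \frac{1}{1253} = \left(-3 + \frac{147}{8}\right) \frac{1}{1253} = \frac{123}{8} \cdot \frac{1}{1253} = \frac{123}{10024}$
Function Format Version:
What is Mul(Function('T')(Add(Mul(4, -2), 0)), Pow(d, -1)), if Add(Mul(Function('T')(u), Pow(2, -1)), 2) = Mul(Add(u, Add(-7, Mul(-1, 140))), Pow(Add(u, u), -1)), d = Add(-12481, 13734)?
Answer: Rational(123, 10024) ≈ 0.012271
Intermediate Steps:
d = 1253
Function('T')(u) = Add(-4, Mul(Pow(u, -1), Add(-147, u))) (Function('T')(u) = Add(-4, Mul(2, Mul(Add(u, Add(-7, Mul(-1, 140))), Pow(Add(u, u), -1)))) = Add(-4, Mul(2, Mul(Add(u, Add(-7, -140)), Pow(Mul(2, u), -1)))) = Add(-4, Mul(2, Mul(Add(u, -147), Mul(Rational(1, 2), Pow(u, -1))))) = Add(-4, Mul(2, Mul(Add(-147, u), Mul(Rational(1, 2), Pow(u, -1))))) = Add(-4, Mul(2, Mul(Rational(1, 2), Pow(u, -1), Add(-147, u)))) = Add(-4, Mul(Pow(u, -1), Add(-147, u))))
Mul(Function('T')(Add(Mul(4, -2), 0)), Pow(d, -1)) = Mul(Add(-3, Mul(-147, Pow(Add(Mul(4, -2), 0), -1))), Pow(1253, -1)) = Mul(Add(-3, Mul(-147, Pow(Add(-8, 0), -1))), Rational(1, 1253)) = Mul(Add(-3, Mul(-147, Pow(-8, -1))), Rational(1, 1253)) = Mul(Add(-3, Mul(-147, Rational(-1, 8))), Rational(1, 1253)) = Mul(Add(-3, Rational(147, 8)), Rational(1, 1253)) = Mul(Rational(123, 8), Rational(1, 1253)) = Rational(123, 10024)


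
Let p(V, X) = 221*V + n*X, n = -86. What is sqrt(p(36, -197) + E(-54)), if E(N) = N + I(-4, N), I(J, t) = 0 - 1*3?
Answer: sqrt(24841) ≈ 157.61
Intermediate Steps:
I(J, t) = -3 (I(J, t) = 0 - 3 = -3)
p(V, X) = -86*X + 221*V (p(V, X) = 221*V - 86*X = -86*X + 221*V)
E(N) = -3 + N (E(N) = N - 3 = -3 + N)
sqrt(p(36, -197) + E(-54)) = sqrt((-86*(-197) + 221*36) + (-3 - 54)) = sqrt((16942 + 7956) - 57) = sqrt(24898 - 57) = sqrt(24841)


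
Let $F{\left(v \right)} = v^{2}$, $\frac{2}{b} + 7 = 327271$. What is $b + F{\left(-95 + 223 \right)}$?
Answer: $\frac{2680946689}{163632} \approx 16384.0$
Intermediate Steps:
$b = \frac{1}{163632}$ ($b = \frac{2}{-7 + 327271} = \frac{2}{327264} = 2 \cdot \frac{1}{327264} = \frac{1}{163632} \approx 6.1113 \cdot 10^{-6}$)
$b + F{\left(-95 + 223 \right)} = \frac{1}{163632} + \left(-95 + 223\right)^{2} = \frac{1}{163632} + 128^{2} = \frac{1}{163632} + 16384 = \frac{2680946689}{163632}$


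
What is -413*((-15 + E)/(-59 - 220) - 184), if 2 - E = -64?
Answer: 7074277/93 ≈ 76068.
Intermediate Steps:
E = 66 (E = 2 - 1*(-64) = 2 + 64 = 66)
-413*((-15 + E)/(-59 - 220) - 184) = -413*((-15 + 66)/(-59 - 220) - 184) = -413*(51/(-279) - 184) = -413*(51*(-1/279) - 184) = -413*(-17/93 - 184) = -413*(-17129/93) = 7074277/93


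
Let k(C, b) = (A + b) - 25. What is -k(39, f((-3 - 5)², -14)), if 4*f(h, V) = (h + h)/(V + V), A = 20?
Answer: 43/7 ≈ 6.1429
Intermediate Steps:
f(h, V) = h/(4*V) (f(h, V) = ((h + h)/(V + V))/4 = ((2*h)/((2*V)))/4 = ((2*h)*(1/(2*V)))/4 = (h/V)/4 = h/(4*V))
k(C, b) = -5 + b (k(C, b) = (20 + b) - 25 = -5 + b)
-k(39, f((-3 - 5)², -14)) = -(-5 + (¼)*(-3 - 5)²/(-14)) = -(-5 + (¼)*(-8)²*(-1/14)) = -(-5 + (¼)*64*(-1/14)) = -(-5 - 8/7) = -1*(-43/7) = 43/7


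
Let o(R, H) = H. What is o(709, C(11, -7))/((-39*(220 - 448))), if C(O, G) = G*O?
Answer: -77/8892 ≈ -0.0086595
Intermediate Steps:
o(709, C(11, -7))/((-39*(220 - 448))) = (-7*11)/((-39*(220 - 448))) = -77/((-39*(-228))) = -77/8892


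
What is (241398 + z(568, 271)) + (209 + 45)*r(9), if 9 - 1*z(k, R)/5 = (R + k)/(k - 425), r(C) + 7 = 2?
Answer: 34340544/143 ≈ 2.4014e+5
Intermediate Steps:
r(C) = -5 (r(C) = -7 + 2 = -5)
z(k, R) = 45 - 5*(R + k)/(-425 + k) (z(k, R) = 45 - 5*(R + k)/(k - 425) = 45 - 5*(R + k)/(-425 + k))
(241398 + z(568, 271)) + (209 + 45)*r(9) = (241398 + 5*(-3825 - 1*271 + 8*568)/(-425 + 568)) + (209 + 45)*(-5) = (241398 + 5*(-3825 - 271 + 4544)/143) + 254*(-5) = (241398 + 5*(1/143)*448) - 1270 = (241398 + 2240/143) - 1270 = 34522154/143 - 1270 = 34340544/143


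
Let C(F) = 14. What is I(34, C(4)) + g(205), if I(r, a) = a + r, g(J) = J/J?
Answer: 49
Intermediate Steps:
g(J) = 1
I(34, C(4)) + g(205) = (14 + 34) + 1 = 48 + 1 = 49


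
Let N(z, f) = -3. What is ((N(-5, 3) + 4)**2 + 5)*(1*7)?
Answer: 42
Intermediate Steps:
((N(-5, 3) + 4)**2 + 5)*(1*7) = ((-3 + 4)**2 + 5)*(1*7) = (1**2 + 5)*7 = (1 + 5)*7 = 6*7 = 42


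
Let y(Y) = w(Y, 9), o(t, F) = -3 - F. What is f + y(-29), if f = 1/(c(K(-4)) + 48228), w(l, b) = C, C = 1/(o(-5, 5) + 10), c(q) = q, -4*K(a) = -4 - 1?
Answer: 192925/385834 ≈ 0.50002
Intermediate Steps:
K(a) = 5/4 (K(a) = -(-4 - 1)/4 = -1/4*(-5) = 5/4)
C = 1/2 (C = 1/((-3 - 1*5) + 10) = 1/((-3 - 5) + 10) = 1/(-8 + 10) = 1/2 ≈ 0.50000)
w(l, b) = 1/2
y(Y) = 1/2
f = 4/192917 (f = 1/(5/4 + 48228) = 1/(192917/4) = 4/192917 ≈ 2.0734e-5)
f + y(-29) = 4/192917 + 1/2 = 192925/385834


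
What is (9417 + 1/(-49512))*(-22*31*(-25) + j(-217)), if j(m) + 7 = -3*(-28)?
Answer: 2661846957627/16504 ≈ 1.6128e+8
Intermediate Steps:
j(m) = 77 (j(m) = -7 - 3*(-28) = -7 + 84 = 77)
(9417 + 1/(-49512))*(-22*31*(-25) + j(-217)) = (9417 + 1/(-49512))*(-22*31*(-25) + 77) = (9417 - 1/49512)*(-682*(-25) + 77) = 466254503*(17050 + 77)/49512 = (466254503/49512)*17127 = 2661846957627/16504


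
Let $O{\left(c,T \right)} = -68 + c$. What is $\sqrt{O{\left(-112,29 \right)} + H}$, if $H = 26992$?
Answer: $2 \sqrt{6703} \approx 163.74$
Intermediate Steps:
$\sqrt{O{\left(-112,29 \right)} + H} = \sqrt{\left(-68 - 112\right) + 26992} = \sqrt{-180 + 26992} = \sqrt{26812} = 2 \sqrt{6703}$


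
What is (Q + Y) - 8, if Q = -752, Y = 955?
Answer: 195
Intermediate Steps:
(Q + Y) - 8 = (-752 + 955) - 8 = 203 - 8 = 195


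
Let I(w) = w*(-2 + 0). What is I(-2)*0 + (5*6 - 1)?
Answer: 29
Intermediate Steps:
I(w) = -2*w (I(w) = w*(-2) = -2*w)
I(-2)*0 + (5*6 - 1) = -2*(-2)*0 + (5*6 - 1) = 4*0 + (30 - 1) = 0 + 29 = 29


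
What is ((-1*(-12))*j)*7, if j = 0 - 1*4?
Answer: -336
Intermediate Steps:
j = -4 (j = 0 - 4 = -4)
((-1*(-12))*j)*7 = (-1*(-12)*(-4))*7 = (12*(-4))*7 = -48*7 = -336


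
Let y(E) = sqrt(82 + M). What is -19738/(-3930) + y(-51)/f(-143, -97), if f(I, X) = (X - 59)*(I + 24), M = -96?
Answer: 9869/1965 + I*sqrt(14)/18564 ≈ 5.0224 + 0.00020155*I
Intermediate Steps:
f(I, X) = (-59 + X)*(24 + I)
y(E) = I*sqrt(14) (y(E) = sqrt(82 - 96) = sqrt(-14) = I*sqrt(14))
-19738/(-3930) + y(-51)/f(-143, -97) = -19738/(-3930) + (I*sqrt(14))/(-1416 - 59*(-143) + 24*(-97) - 143*(-97)) = -19738*(-1/3930) + (I*sqrt(14))/(-1416 + 8437 - 2328 + 13871) = 9869/1965 + (I*sqrt(14))/18564 = 9869/1965 + (I*sqrt(14))*(1/18564) = 9869/1965 + I*sqrt(14)/18564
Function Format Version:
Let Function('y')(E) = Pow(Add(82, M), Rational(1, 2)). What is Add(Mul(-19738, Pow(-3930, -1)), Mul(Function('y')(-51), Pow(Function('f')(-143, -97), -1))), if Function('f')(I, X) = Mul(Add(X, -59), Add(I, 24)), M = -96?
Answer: Add(Rational(9869, 1965), Mul(Rational(1, 18564), I, Pow(14, Rational(1, 2)))) ≈ Add(5.0224, Mul(0.00020155, I))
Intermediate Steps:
Function('f')(I, X) = Mul(Add(-59, X), Add(24, I))
Function('y')(E) = Mul(I, Pow(14, Rational(1, 2))) (Function('y')(E) = Pow(Add(82, -96), Rational(1, 2)) = Pow(-14, Rational(1, 2)) = Mul(I, Pow(14, Rational(1, 2))))
Add(Mul(-19738, Pow(-3930, -1)), Mul(Function('y')(-51), Pow(Function('f')(-143, -97), -1))) = Add(Mul(-19738, Pow(-3930, -1)), Mul(Mul(I, Pow(14, Rational(1, 2))), Pow(Add(-1416, Mul(-59, -143), Mul(24, -97), Mul(-143, -97)), -1))) = Add(Mul(-19738, Rational(-1, 3930)), Mul(Mul(I, Pow(14, Rational(1, 2))), Pow(Add(-1416, 8437, -2328, 13871), -1))) = Add(Rational(9869, 1965), Mul(Mul(I, Pow(14, Rational(1, 2))), Pow(18564, -1))) = Add(Rational(9869, 1965), Mul(Mul(I, Pow(14, Rational(1, 2))), Rational(1, 18564))) = Add(Rational(9869, 1965), Mul(Rational(1, 18564), I, Pow(14, Rational(1, 2))))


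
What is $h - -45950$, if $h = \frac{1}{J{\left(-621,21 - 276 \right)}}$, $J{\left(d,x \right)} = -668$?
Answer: $\frac{30694599}{668} \approx 45950.0$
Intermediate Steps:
$h = - \frac{1}{668}$ ($h = \frac{1}{-668} = - \frac{1}{668} \approx -0.001497$)
$h - -45950 = - \frac{1}{668} - -45950 = - \frac{1}{668} + 45950 = \frac{30694599}{668}$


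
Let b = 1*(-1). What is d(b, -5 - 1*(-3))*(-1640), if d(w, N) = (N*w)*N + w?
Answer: 8200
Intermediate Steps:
b = -1
d(w, N) = w + w*N² (d(w, N) = w*N² + w = w + w*N²)
d(b, -5 - 1*(-3))*(-1640) = -(1 + (-5 - 1*(-3))²)*(-1640) = -(1 + (-5 + 3)²)*(-1640) = -(1 + (-2)²)*(-1640) = -(1 + 4)*(-1640) = -1*5*(-1640) = -5*(-1640) = 8200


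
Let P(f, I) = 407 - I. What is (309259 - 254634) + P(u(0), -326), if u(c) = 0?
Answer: 55358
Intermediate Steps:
(309259 - 254634) + P(u(0), -326) = (309259 - 254634) + (407 - 1*(-326)) = 54625 + (407 + 326) = 54625 + 733 = 55358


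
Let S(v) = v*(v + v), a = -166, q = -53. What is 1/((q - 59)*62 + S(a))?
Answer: 1/48168 ≈ 2.0761e-5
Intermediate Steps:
S(v) = 2*v**2 (S(v) = v*(2*v) = 2*v**2)
1/((q - 59)*62 + S(a)) = 1/((-53 - 59)*62 + 2*(-166)**2) = 1/(-112*62 + 2*27556) = 1/(-6944 + 55112) = 1/48168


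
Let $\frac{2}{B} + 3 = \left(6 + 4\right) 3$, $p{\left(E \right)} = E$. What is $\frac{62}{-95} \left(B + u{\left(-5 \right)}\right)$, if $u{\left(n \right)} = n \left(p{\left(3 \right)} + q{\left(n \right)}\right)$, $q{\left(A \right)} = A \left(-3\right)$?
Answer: $\frac{150536}{2565} \approx 58.688$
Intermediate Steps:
$q{\left(A \right)} = - 3 A$
$u{\left(n \right)} = n \left(3 - 3 n\right)$
$B = \frac{2}{27}$ ($B = \frac{2}{-3 + \left(6 + 4\right) 3} = \frac{2}{-3 + 10 \cdot 3} = \frac{2}{-3 + 30} = \frac{2}{27} \approx 0.074074$)
$\frac{62}{-95} \left(B + u{\left(-5 \right)}\right) = \frac{62}{-95} \left(\frac{2}{27} + 3 \left(-5\right) \left(1 - -5\right)\right) = 62 \left(- \frac{1}{95}\right) \left(\frac{2}{27} + 3 \left(-5\right) \left(1 + 5\right)\right) = - \frac{62 \left(\frac{2}{27} + 3 \left(-5\right) 6\right)}{95} = - \frac{62 \left(\frac{2}{27} - 90\right)}{95} = \left(- \frac{62}{95}\right) \left(- \frac{2428}{27}\right) = \frac{150536}{2565}$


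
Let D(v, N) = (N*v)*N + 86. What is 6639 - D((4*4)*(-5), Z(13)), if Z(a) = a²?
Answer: 2291433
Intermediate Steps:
D(v, N) = 86 + v*N² (D(v, N) = v*N² + 86 = 86 + v*N²)
6639 - D((4*4)*(-5), Z(13)) = 6639 - (86 + ((4*4)*(-5))*(13²)²) = 6639 - (86 + (16*(-5))*169²) = 6639 - (86 - 80*28561) = 6639 - (86 - 2284880) = 6639 - 1*(-2284794) = 6639 + 2284794 = 2291433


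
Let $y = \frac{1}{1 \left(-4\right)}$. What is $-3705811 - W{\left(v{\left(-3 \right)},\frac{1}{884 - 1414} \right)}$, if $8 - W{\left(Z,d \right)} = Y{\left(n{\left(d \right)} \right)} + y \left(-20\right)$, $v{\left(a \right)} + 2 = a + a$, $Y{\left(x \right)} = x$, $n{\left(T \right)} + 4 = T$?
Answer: $- \frac{1964083541}{530} \approx -3.7058 \cdot 10^{6}$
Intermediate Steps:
$n{\left(T \right)} = -4 + T$
$v{\left(a \right)} = -2 + 2 a$ ($v{\left(a \right)} = -2 + \left(a + a\right) = -2 + 2 a$)
$y = - \frac{1}{4}$ ($y = \frac{1}{-4} = - \frac{1}{4} \approx -0.25$)
$W{\left(Z,d \right)} = 7 - d$ ($W{\left(Z,d \right)} = 8 - \left(\left(-4 + d\right) - -5\right) = 8 - \left(\left(-4 + d\right) + 5\right) = 8 - \left(1 + d\right) = 7 - d$)
$-3705811 - W{\left(v{\left(-3 \right)},\frac{1}{884 - 1414} \right)} = -3705811 - \left(7 - \frac{1}{884 - 1414}\right) = -3705811 - \left(7 - \frac{1}{-530}\right) = -3705811 - \left(7 - - \frac{1}{530}\right) = -3705811 - \left(7 + \frac{1}{530}\right) = -3705811 - \frac{3711}{530} = - \frac{1964083541}{530}$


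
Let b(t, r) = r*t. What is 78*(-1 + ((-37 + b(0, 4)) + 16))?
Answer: -1716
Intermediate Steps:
78*(-1 + ((-37 + b(0, 4)) + 16)) = 78*(-1 + ((-37 + 4*0) + 16)) = 78*(-1 + ((-37 + 0) + 16)) = 78*(-1 + (-37 + 16)) = 78*(-1 - 21) = 78*(-22) = -1716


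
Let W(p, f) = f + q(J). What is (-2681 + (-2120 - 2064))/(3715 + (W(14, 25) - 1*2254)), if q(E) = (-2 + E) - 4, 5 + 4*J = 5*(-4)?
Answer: -5492/1179 ≈ -4.6582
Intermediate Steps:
J = -25/4 (J = -5/4 + (5*(-4))/4 = -5/4 + (1/4)*(-20) = -5/4 - 5 = -25/4 ≈ -6.2500)
q(E) = -6 + E
W(p, f) = -49/4 + f (W(p, f) = f + (-6 - 25/4) = f - 49/4 = -49/4 + f)
(-2681 + (-2120 - 2064))/(3715 + (W(14, 25) - 1*2254)) = (-2681 + (-2120 - 2064))/(3715 + ((-49/4 + 25) - 1*2254)) = (-2681 - 4184)/(3715 + (51/4 - 2254)) = -6865/(3715 - 8965/4) = -6865/5895/4 = -6865*4/5895 = -5492/1179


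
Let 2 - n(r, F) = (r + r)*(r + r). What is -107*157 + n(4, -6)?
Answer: -16861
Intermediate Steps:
n(r, F) = 2 - 4*r**2 (n(r, F) = 2 - (r + r)*(r + r) = 2 - 2*r*2*r = 2 - 4*r**2)
-107*157 + n(4, -6) = -107*157 + (2 - 4*4**2) = -16799 + (2 - 4*16) = -16799 + (2 - 64) = -16799 - 62 = -16861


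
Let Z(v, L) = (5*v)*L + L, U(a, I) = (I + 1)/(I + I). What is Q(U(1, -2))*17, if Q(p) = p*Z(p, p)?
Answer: 153/64 ≈ 2.3906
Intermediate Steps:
U(a, I) = (1 + I)/(2*I) (U(a, I) = (1 + I)/((2*I)) = (1 + I)*(1/(2*I)) = (1 + I)/(2*I))
Z(v, L) = L + 5*L*v (Z(v, L) = 5*L*v + L = L + 5*L*v)
Q(p) = p²*(1 + 5*p) (Q(p) = p*(p*(1 + 5*p)) = p²*(1 + 5*p))
Q(U(1, -2))*17 = (((½)*(1 - 2)/(-2))²*(1 + 5*((½)*(1 - 2)/(-2))))*17 = (((½)*(-½)*(-1))²*(1 + 5*((½)*(-½)*(-1))))*17 = ((¼)²*(1 + 5*(¼)))*17 = ((1 + 5/4)/16)*17 = ((1/16)*(9/4))*17 = (9/64)*17 = 153/64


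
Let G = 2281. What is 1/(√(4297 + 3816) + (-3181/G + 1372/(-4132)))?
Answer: 504534599852/2369842453715739 + 5552022450529*√8113/45027006620599041 ≈ 0.011319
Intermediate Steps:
1/(√(4297 + 3816) + (-3181/G + 1372/(-4132))) = 1/(√(4297 + 3816) + (-3181/2281 + 1372/(-4132))) = 1/(√8113 + (-3181*1/2281 + 1372*(-1/4132))) = 1/(√8113 + (-3181/2281 - 343/1033)) = 1/(√8113 - 4068356/2356273) = 1/(-4068356/2356273 + √8113)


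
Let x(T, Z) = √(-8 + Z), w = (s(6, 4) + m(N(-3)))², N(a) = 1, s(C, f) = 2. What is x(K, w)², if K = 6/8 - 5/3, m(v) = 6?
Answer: 56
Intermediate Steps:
K = -11/12 (K = 6*(⅛) - 5*⅓ = ¾ - 5/3 = -11/12 ≈ -0.91667)
w = 64 (w = (2 + 6)² = 8² = 64)
x(K, w)² = (√(-8 + 64))² = (√56)² = (2*√14)² = 56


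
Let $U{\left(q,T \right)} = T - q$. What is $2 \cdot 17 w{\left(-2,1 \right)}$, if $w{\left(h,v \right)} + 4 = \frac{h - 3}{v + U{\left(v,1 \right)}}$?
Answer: $-306$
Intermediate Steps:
$w{\left(h,v \right)} = -7 + h$ ($w{\left(h,v \right)} = -4 + \frac{h - 3}{v - \left(-1 + v\right)} = -4 + \frac{-3 + h}{1} = -4 + \left(-3 + h\right) 1 = -4 + \left(-3 + h\right) = -7 + h$)
$2 \cdot 17 w{\left(-2,1 \right)} = 2 \cdot 17 \left(-7 - 2\right) = 34 \left(-9\right) = -306$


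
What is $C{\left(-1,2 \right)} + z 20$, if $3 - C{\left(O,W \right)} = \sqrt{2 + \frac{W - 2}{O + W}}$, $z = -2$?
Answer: $-37 - \sqrt{2} \approx -38.414$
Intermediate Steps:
$C{\left(O,W \right)} = 3 - \sqrt{2 + \frac{-2 + W}{O + W}}$ ($C{\left(O,W \right)} = 3 - \sqrt{2 + \frac{W - 2}{O + W}} = 3 - \sqrt{2 + \frac{-2 + W}{O + W}}$)
$C{\left(-1,2 \right)} + z 20 = \left(3 - \sqrt{\frac{-2 + 2 \left(-1\right) + 3 \cdot 2}{-1 + 2}}\right) - 40 = \left(3 - \sqrt{\frac{-2 - 2 + 6}{1}}\right) - 40 = \left(3 - \sqrt{1 \cdot 2}\right) - 40 = \left(3 - \sqrt{2}\right) - 40 = -37 - \sqrt{2}$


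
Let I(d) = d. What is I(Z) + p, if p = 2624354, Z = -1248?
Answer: 2623106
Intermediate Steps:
I(Z) + p = -1248 + 2624354 = 2623106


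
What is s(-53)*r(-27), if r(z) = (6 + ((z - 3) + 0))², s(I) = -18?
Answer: -10368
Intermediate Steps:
r(z) = (3 + z)² (r(z) = (6 + ((-3 + z) + 0))² = (6 + (-3 + z))² = (3 + z)²)
s(-53)*r(-27) = -18*(3 - 27)² = -18*(-24)² = -18*576 = -10368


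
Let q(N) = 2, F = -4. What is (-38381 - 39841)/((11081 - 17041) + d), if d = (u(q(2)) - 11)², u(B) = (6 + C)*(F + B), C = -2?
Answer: 78222/5599 ≈ 13.971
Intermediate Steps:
u(B) = -16 + 4*B (u(B) = (6 - 2)*(-4 + B) = 4*(-4 + B) = -16 + 4*B)
d = 361 (d = ((-16 + 4*2) - 11)² = ((-16 + 8) - 11)² = (-8 - 11)² = (-19)² = 361)
(-38381 - 39841)/((11081 - 17041) + d) = (-38381 - 39841)/((11081 - 17041) + 361) = -78222/(-5960 + 361) = -78222/(-5599) = -78222*(-1/5599) = 78222/5599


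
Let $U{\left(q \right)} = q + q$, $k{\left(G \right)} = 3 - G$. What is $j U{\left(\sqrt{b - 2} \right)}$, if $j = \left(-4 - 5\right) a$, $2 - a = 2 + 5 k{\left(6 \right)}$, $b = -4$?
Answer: $- 270 i \sqrt{6} \approx - 661.36 i$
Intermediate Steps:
$a = 15$ ($a = 2 - \left(2 + 5 \left(3 - 6\right)\right) = 2 - \left(2 + 5 \left(-3\right)\right) = 2 - \left(2 - 15\right) = 2 - -13 = 2 + 13 = 15$)
$U{\left(q \right)} = 2 q$
$j = -135$ ($j = \left(-4 - 5\right) 15 = \left(-9\right) 15 = -135$)
$j U{\left(\sqrt{b - 2} \right)} = - 135 \cdot 2 \sqrt{-4 - 2} = - 135 \cdot 2 \sqrt{-6} = - 135 \cdot 2 i \sqrt{6} = - 270 i \sqrt{6}$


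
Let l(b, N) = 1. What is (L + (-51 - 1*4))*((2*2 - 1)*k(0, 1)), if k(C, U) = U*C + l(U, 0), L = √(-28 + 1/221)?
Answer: -165 + 3*I*√1367327/221 ≈ -165.0 + 15.873*I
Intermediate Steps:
L = I*√1367327/221 (L = √(-28 + 1/221) = √(-6187/221) = I*√1367327/221 ≈ 5.2911*I)
k(C, U) = 1 + C*U (k(C, U) = U*C + 1 = C*U + 1 = 1 + C*U)
(L + (-51 - 1*4))*((2*2 - 1)*k(0, 1)) = (I*√1367327/221 + (-51 - 1*4))*((2*2 - 1)*(1 + 0*1)) = (I*√1367327/221 + (-51 - 4))*((4 - 1)*(1 + 0)) = (I*√1367327/221 - 55)*(3*1) = (-55 + I*√1367327/221)*3 = -165 + 3*I*√1367327/221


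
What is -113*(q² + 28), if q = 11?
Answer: -16837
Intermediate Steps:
-113*(q² + 28) = -113*(11² + 28) = -113*(121 + 28) = -113*149 = -16837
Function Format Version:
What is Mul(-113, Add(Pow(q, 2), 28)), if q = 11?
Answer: -16837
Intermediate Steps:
Mul(-113, Add(Pow(q, 2), 28)) = Mul(-113, Add(Pow(11, 2), 28)) = Mul(-113, Add(121, 28)) = Mul(-113, 149) = -16837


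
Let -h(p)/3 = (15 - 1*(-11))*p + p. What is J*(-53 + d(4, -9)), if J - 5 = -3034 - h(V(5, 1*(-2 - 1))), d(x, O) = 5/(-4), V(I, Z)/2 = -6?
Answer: 868217/4 ≈ 2.1705e+5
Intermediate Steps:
V(I, Z) = -12 (V(I, Z) = 2*(-6) = -12)
h(p) = -81*p (h(p) = -3*((15 - 1*(-11))*p + p) = -3*((15 + 11)*p + p) = -3*(26*p + p) = -81*p)
d(x, O) = -5/4 (d(x, O) = 5*(-¼) = -5/4)
J = -4001 (J = 5 + (-3034 - (-81)*(-12)) = 5 + (-3034 - 1*972) = 5 + (-3034 - 972) = 5 - 4006 = -4001)
J*(-53 + d(4, -9)) = -4001*(-53 - 5/4) = -4001*(-217/4) = 868217/4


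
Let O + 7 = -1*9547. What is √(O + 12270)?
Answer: 2*√679 ≈ 52.115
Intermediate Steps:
O = -9554 (O = -7 - 1*9547 = -7 - 9547 = -9554)
√(O + 12270) = √(-9554 + 12270) = √2716 = 2*√679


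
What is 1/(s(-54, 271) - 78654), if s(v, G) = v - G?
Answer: -1/78979 ≈ -1.2662e-5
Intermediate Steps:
1/(s(-54, 271) - 78654) = 1/((-54 - 1*271) - 78654) = 1/((-54 - 271) - 78654) = 1/(-325 - 78654) = 1/(-78979) = -1/78979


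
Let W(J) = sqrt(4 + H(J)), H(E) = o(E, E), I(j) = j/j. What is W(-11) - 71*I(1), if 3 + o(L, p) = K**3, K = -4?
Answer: -71 + 3*I*sqrt(7) ≈ -71.0 + 7.9373*I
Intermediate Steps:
I(j) = 1
o(L, p) = -67 (o(L, p) = -3 + (-4)**3 = -3 - 64 = -67)
H(E) = -67
W(J) = 3*I*sqrt(7) (W(J) = sqrt(4 - 67) = sqrt(-63) = 3*I*sqrt(7))
W(-11) - 71*I(1) = 3*I*sqrt(7) - 71*1 = 3*I*sqrt(7) - 71 = -71 + 3*I*sqrt(7)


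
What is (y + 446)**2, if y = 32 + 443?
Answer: 848241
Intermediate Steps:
y = 475
(y + 446)**2 = (475 + 446)**2 = 921**2 = 848241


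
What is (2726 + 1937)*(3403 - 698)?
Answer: 12613415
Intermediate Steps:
(2726 + 1937)*(3403 - 698) = 4663*2705 = 12613415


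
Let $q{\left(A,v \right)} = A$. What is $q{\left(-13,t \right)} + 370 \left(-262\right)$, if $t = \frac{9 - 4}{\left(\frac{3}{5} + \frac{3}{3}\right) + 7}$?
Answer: $-96953$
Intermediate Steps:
$t = \frac{25}{43}$ ($t = \frac{5}{\left(3 \cdot \frac{1}{5} + 3 \cdot \frac{1}{3}\right) + 7} = \frac{5}{\left(\frac{3}{5} + 1\right) + 7} = \frac{5}{\frac{8}{5} + 7} = \frac{5}{\frac{43}{5}} = 5 \cdot \frac{5}{43} = \frac{25}{43} \approx 0.5814$)
$q{\left(-13,t \right)} + 370 \left(-262\right) = -13 + 370 \left(-262\right) = -13 - 96940 = -96953$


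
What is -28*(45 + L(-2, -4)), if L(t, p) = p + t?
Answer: -1092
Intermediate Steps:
-28*(45 + L(-2, -4)) = -28*(45 + (-4 - 2)) = -28*(45 - 6) = -28*39 = -1092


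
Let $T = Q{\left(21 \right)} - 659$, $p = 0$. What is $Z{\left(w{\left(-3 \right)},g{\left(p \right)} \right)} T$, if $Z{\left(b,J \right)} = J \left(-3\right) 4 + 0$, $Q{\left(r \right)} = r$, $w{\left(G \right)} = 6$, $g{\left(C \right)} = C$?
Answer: $0$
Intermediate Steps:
$Z{\left(b,J \right)} = - 12 J$ ($Z{\left(b,J \right)} = - 3 J 4 + 0 = - 12 J + 0 = - 12 J$)
$T = -638$ ($T = 21 - 659 = -638$)
$Z{\left(w{\left(-3 \right)},g{\left(p \right)} \right)} T = \left(-12\right) 0 \left(-638\right) = 0 \left(-638\right) = 0$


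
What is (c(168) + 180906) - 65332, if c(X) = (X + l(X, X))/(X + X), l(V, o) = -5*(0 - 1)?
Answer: 38833037/336 ≈ 1.1557e+5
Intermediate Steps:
l(V, o) = 5 (l(V, o) = -5*(-1) = 5)
c(X) = (5 + X)/(2*X) (c(X) = (X + 5)/(X + X) = (5 + X)/((2*X)) = (5 + X)*(1/(2*X)) = (5 + X)/(2*X))
(c(168) + 180906) - 65332 = ((½)*(5 + 168)/168 + 180906) - 65332 = ((½)*(1/168)*173 + 180906) - 65332 = (173/336 + 180906) - 65332 = 60784589/336 - 65332 = 38833037/336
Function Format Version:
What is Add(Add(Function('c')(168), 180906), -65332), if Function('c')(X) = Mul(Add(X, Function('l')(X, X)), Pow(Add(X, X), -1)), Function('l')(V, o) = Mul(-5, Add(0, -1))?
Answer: Rational(38833037, 336) ≈ 1.1557e+5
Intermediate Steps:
Function('l')(V, o) = 5 (Function('l')(V, o) = Mul(-5, -1) = 5)
Function('c')(X) = Mul(Rational(1, 2), Pow(X, -1), Add(5, X)) (Function('c')(X) = Mul(Add(X, 5), Pow(Add(X, X), -1)) = Mul(Add(5, X), Pow(Mul(2, X), -1)) = Mul(Add(5, X), Mul(Rational(1, 2), Pow(X, -1))) = Mul(Rational(1, 2), Pow(X, -1), Add(5, X)))
Add(Add(Function('c')(168), 180906), -65332) = Add(Add(Mul(Rational(1, 2), Pow(168, -1), Add(5, 168)), 180906), -65332) = Add(Add(Mul(Rational(1, 2), Rational(1, 168), 173), 180906), -65332) = Add(Add(Rational(173, 336), 180906), -65332) = Add(Rational(60784589, 336), -65332) = Rational(38833037, 336)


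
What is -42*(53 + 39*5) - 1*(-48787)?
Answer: 38371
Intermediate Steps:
-42*(53 + 39*5) - 1*(-48787) = -42*(53 + 195) + 48787 = -42*248 + 48787 = -10416 + 48787 = 38371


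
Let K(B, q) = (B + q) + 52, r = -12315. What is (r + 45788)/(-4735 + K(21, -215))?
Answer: -33473/4877 ≈ -6.8634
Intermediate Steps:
K(B, q) = 52 + B + q
(r + 45788)/(-4735 + K(21, -215)) = (-12315 + 45788)/(-4735 + (52 + 21 - 215)) = 33473/(-4735 - 142) = 33473/(-4877) = 33473*(-1/4877) = -33473/4877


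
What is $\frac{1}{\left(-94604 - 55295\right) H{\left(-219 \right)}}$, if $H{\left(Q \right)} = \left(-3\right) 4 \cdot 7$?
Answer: $\frac{1}{12591516} \approx 7.9419 \cdot 10^{-8}$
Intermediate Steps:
$H{\left(Q \right)} = -84$ ($H{\left(Q \right)} = \left(-12\right) 7 = -84$)
$\frac{1}{\left(-94604 - 55295\right) H{\left(-219 \right)}} = \frac{1}{\left(-94604 - 55295\right) \left(-84\right)} = \frac{1}{-149899} \left(- \frac{1}{84}\right) = \left(- \frac{1}{149899}\right) \left(- \frac{1}{84}\right) = \frac{1}{12591516}$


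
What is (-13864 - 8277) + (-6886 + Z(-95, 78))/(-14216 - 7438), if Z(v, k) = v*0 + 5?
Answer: -479434333/21654 ≈ -22141.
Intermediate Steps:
Z(v, k) = 5 (Z(v, k) = 0 + 5 = 5)
(-13864 - 8277) + (-6886 + Z(-95, 78))/(-14216 - 7438) = (-13864 - 8277) + (-6886 + 5)/(-14216 - 7438) = -22141 - 6881/(-21654) = -22141 - 6881*(-1/21654) = -22141 + 6881/21654 = -479434333/21654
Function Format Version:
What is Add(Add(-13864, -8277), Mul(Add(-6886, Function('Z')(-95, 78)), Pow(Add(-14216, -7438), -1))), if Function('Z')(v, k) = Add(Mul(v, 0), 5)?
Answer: Rational(-479434333, 21654) ≈ -22141.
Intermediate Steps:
Function('Z')(v, k) = 5 (Function('Z')(v, k) = Add(0, 5) = 5)
Add(Add(-13864, -8277), Mul(Add(-6886, Function('Z')(-95, 78)), Pow(Add(-14216, -7438), -1))) = Add(Add(-13864, -8277), Mul(Add(-6886, 5), Pow(Add(-14216, -7438), -1))) = Add(-22141, Mul(-6881, Pow(-21654, -1))) = Add(-22141, Mul(-6881, Rational(-1, 21654))) = Add(-22141, Rational(6881, 21654)) = Rational(-479434333, 21654)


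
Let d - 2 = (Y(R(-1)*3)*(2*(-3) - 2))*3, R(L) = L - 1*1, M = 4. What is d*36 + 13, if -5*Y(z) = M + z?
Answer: -1303/5 ≈ -260.60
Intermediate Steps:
R(L) = -1 + L (R(L) = L - 1 = -1 + L)
Y(z) = -⅘ - z/5 (Y(z) = -(4 + z)/5 = -⅘ - z/5)
d = -38/5 (d = 2 + ((-⅘ - (-1 - 1)*3/5)*(2*(-3) - 2))*3 = 2 + ((-⅘ - (-2)*3/5)*(-6 - 2))*3 = 2 + ((-⅘ - ⅕*(-6))*(-8))*3 = 2 + ((-⅘ + 6/5)*(-8))*3 = 2 + ((⅖)*(-8))*3 = 2 - 16/5*3 = 2 - 48/5 = -38/5 ≈ -7.6000)
d*36 + 13 = -38/5*36 + 13 = -1368/5 + 13 = -1303/5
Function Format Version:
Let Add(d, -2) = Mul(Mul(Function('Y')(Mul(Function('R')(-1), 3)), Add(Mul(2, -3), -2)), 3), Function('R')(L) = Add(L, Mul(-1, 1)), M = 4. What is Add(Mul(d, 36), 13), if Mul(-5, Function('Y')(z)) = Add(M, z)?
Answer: Rational(-1303, 5) ≈ -260.60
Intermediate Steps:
Function('R')(L) = Add(-1, L) (Function('R')(L) = Add(L, -1) = Add(-1, L))
Function('Y')(z) = Add(Rational(-4, 5), Mul(Rational(-1, 5), z)) (Function('Y')(z) = Mul(Rational(-1, 5), Add(4, z)) = Add(Rational(-4, 5), Mul(Rational(-1, 5), z)))
d = Rational(-38, 5) (d = Add(2, Mul(Mul(Add(Rational(-4, 5), Mul(Rational(-1, 5), Mul(Add(-1, -1), 3))), Add(Mul(2, -3), -2)), 3)) = Add(2, Mul(Mul(Add(Rational(-4, 5), Mul(Rational(-1, 5), Mul(-2, 3))), Add(-6, -2)), 3)) = Add(2, Mul(Mul(Add(Rational(-4, 5), Mul(Rational(-1, 5), -6)), -8), 3)) = Add(2, Mul(Mul(Add(Rational(-4, 5), Rational(6, 5)), -8), 3)) = Add(2, Mul(Mul(Rational(2, 5), -8), 3)) = Add(2, Mul(Rational(-16, 5), 3)) = Add(2, Rational(-48, 5)) = Rational(-38, 5) ≈ -7.6000)
Add(Mul(d, 36), 13) = Add(Mul(Rational(-38, 5), 36), 13) = Add(Rational(-1368, 5), 13) = Rational(-1303, 5)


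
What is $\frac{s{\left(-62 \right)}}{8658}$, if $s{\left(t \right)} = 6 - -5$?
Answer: $\frac{11}{8658} \approx 0.0012705$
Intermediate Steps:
$s{\left(t \right)} = 11$ ($s{\left(t \right)} = 6 + 5 = 11$)
$\frac{s{\left(-62 \right)}}{8658} = \frac{11}{8658}$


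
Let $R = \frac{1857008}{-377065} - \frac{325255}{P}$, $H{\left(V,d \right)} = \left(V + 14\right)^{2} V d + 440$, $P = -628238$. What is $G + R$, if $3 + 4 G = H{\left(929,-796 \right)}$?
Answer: $- \frac{5991274844614250365671}{36444086380} \approx -1.644 \cdot 10^{11}$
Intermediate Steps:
$H{\left(V,d \right)} = 440 + V d \left(14 + V\right)^{2}$ ($H{\left(V,d \right)} = \left(14 + V\right)^{2} V d + 440 = V \left(14 + V\right)^{2} d + 440 = V d \left(14 + V\right)^{2} + 440 = 440 + V d \left(14 + V\right)^{2}$)
$G = - \frac{657585407079}{4}$ ($G = - \frac{3}{4} + \frac{440 + 929 \left(-796\right) \left(14 + 929\right)^{2}}{4} = - \frac{3}{4} + \frac{440 + 929 \left(-796\right) 943^{2}}{4} = - \frac{3}{4} + \frac{440 + 929 \left(-796\right) 889249}{4} = - \frac{3}{4} + \frac{440 - 657585407516}{4} = - \frac{3}{4} + \frac{1}{4} \left(-657585407076\right) = - \frac{3}{4} - 164396351769 = - \frac{657585407079}{4} \approx -1.644 \cdot 10^{11}$)
$R = - \frac{80307747333}{18222043190}$ ($R = \frac{1857008}{-377065} - \frac{325255}{-628238} = 1857008 \left(- \frac{1}{377065}\right) - - \frac{325255}{628238} = - \frac{1857008}{377065} + \frac{325255}{628238} = - \frac{80307747333}{18222043190} \approx -4.4072$)
$G + R = - \frac{657585407079}{4} - \frac{80307747333}{18222043190} = - \frac{5991274844614250365671}{36444086380}$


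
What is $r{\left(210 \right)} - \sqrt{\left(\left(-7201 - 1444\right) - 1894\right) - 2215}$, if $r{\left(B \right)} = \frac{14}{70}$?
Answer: $\frac{1}{5} - i \sqrt{12754} \approx 0.2 - 112.93 i$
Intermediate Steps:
$r{\left(B \right)} = \frac{1}{5}$ ($r{\left(B \right)} = 14 \cdot \frac{1}{70} = \frac{1}{5}$)
$r{\left(210 \right)} - \sqrt{\left(\left(-7201 - 1444\right) - 1894\right) - 2215} = \frac{1}{5} - \sqrt{\left(\left(-7201 - 1444\right) - 1894\right) - 2215} = \frac{1}{5} - \sqrt{\left(-8645 - 1894\right) - 2215} = \frac{1}{5} - \sqrt{-10539 - 2215} = \frac{1}{5} - \sqrt{-12754} = \frac{1}{5} - i \sqrt{12754}$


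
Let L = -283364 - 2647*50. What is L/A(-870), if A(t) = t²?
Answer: -207857/378450 ≈ -0.54923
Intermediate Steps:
L = -415714 (L = -283364 - 132350 = -415714)
L/A(-870) = -415714/((-870)²) = -415714/756900 = -415714*1/756900 = -207857/378450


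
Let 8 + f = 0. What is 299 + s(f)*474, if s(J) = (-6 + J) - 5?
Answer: -8707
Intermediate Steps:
f = -8 (f = -8 + 0 = -8)
s(J) = -11 + J
299 + s(f)*474 = 299 + (-11 - 8)*474 = 299 - 19*474 = 299 - 9006 = -8707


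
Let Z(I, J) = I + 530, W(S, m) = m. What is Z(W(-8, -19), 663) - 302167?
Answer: -301656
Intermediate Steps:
Z(I, J) = 530 + I
Z(W(-8, -19), 663) - 302167 = (530 - 19) - 302167 = 511 - 302167 = -301656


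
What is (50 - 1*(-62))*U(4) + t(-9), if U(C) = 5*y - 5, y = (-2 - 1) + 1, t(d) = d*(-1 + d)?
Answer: -1590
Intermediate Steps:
y = -2 (y = -3 + 1 = -2)
U(C) = -15 (U(C) = 5*(-2) - 5 = -10 - 5 = -15)
(50 - 1*(-62))*U(4) + t(-9) = (50 - 1*(-62))*(-15) - 9*(-1 - 9) = (50 + 62)*(-15) - 9*(-10) = 112*(-15) + 90 = -1680 + 90 = -1590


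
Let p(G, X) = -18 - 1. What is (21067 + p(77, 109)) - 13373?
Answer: 7675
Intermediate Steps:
p(G, X) = -19
(21067 + p(77, 109)) - 13373 = (21067 - 19) - 13373 = 21048 - 13373 = 7675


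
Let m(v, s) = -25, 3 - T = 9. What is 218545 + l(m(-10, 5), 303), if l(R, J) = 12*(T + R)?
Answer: 218173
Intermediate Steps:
T = -6 (T = 3 - 1*9 = 3 - 9 = -6)
l(R, J) = -72 + 12*R (l(R, J) = 12*(-6 + R) = -72 + 12*R)
218545 + l(m(-10, 5), 303) = 218545 + (-72 + 12*(-25)) = 218545 + (-72 - 300) = 218545 - 372 = 218173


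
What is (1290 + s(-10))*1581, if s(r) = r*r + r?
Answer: 2181780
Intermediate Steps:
s(r) = r + r**2 (s(r) = r**2 + r = r + r**2)
(1290 + s(-10))*1581 = (1290 - 10*(1 - 10))*1581 = (1290 - 10*(-9))*1581 = (1290 + 90)*1581 = 1380*1581 = 2181780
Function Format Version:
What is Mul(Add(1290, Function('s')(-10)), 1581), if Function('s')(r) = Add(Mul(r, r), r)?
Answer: 2181780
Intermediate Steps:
Function('s')(r) = Add(r, Pow(r, 2)) (Function('s')(r) = Add(Pow(r, 2), r) = Add(r, Pow(r, 2)))
Mul(Add(1290, Function('s')(-10)), 1581) = Mul(Add(1290, Mul(-10, Add(1, -10))), 1581) = Mul(Add(1290, Mul(-10, -9)), 1581) = Mul(Add(1290, 90), 1581) = Mul(1380, 1581) = 2181780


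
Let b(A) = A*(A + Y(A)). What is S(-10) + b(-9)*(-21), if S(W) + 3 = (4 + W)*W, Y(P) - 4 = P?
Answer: -2589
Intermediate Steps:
Y(P) = 4 + P
S(W) = -3 + W*(4 + W) (S(W) = -3 + (4 + W)*W = -3 + W*(4 + W))
b(A) = A*(4 + 2*A) (b(A) = A*(A + (4 + A)) = A*(4 + 2*A))
S(-10) + b(-9)*(-21) = (-3 + (-10)² + 4*(-10)) + (2*(-9)*(2 - 9))*(-21) = (-3 + 100 - 40) + (2*(-9)*(-7))*(-21) = 57 + 126*(-21) = 57 - 2646 = -2589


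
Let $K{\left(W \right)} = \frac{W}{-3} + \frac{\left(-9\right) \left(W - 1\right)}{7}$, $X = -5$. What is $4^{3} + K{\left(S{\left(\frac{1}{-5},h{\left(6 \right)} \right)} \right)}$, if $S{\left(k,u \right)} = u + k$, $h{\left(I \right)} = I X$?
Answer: $\frac{11989}{105} \approx 114.18$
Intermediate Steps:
$h{\left(I \right)} = - 5 I$ ($h{\left(I \right)} = I \left(-5\right) = - 5 I$)
$S{\left(k,u \right)} = k + u$
$K{\left(W \right)} = \frac{9}{7} - \frac{34 W}{21}$ ($K{\left(W \right)} = W \left(- \frac{1}{3}\right) + - 9 \left(-1 + W\right) \frac{1}{7} = - \frac{W}{3} + \left(9 - 9 W\right) \frac{1}{7} = - \frac{W}{3} - \left(- \frac{9}{7} + \frac{9 W}{7}\right) = \frac{9}{7} - \frac{34 W}{21}$)
$4^{3} + K{\left(S{\left(\frac{1}{-5},h{\left(6 \right)} \right)} \right)} = 4^{3} - \left(- \frac{9}{7} + \frac{34 \left(\frac{1}{-5} - 30\right)}{21}\right) = 64 - \left(- \frac{9}{7} + \frac{34 \left(- \frac{1}{5} - 30\right)}{21}\right) = 64 + \left(\frac{9}{7} - - \frac{5134}{105}\right) = 64 + \left(\frac{9}{7} + \frac{5134}{105}\right) = 64 + \frac{5269}{105} = \frac{11989}{105}$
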